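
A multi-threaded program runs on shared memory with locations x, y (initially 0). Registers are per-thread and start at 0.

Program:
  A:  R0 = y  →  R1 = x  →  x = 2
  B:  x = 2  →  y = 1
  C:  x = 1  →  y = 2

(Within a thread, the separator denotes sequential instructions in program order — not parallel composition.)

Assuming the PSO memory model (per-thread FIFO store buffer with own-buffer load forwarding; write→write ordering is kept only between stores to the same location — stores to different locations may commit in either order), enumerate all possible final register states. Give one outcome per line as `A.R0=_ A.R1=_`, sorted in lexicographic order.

outcome vector order: (A.R0,A.R1)
|PSO outcomes| = 9

A.R0=0 A.R1=0
A.R0=0 A.R1=1
A.R0=0 A.R1=2
A.R0=1 A.R1=0
A.R0=1 A.R1=1
A.R0=1 A.R1=2
A.R0=2 A.R1=0
A.R0=2 A.R1=1
A.R0=2 A.R1=2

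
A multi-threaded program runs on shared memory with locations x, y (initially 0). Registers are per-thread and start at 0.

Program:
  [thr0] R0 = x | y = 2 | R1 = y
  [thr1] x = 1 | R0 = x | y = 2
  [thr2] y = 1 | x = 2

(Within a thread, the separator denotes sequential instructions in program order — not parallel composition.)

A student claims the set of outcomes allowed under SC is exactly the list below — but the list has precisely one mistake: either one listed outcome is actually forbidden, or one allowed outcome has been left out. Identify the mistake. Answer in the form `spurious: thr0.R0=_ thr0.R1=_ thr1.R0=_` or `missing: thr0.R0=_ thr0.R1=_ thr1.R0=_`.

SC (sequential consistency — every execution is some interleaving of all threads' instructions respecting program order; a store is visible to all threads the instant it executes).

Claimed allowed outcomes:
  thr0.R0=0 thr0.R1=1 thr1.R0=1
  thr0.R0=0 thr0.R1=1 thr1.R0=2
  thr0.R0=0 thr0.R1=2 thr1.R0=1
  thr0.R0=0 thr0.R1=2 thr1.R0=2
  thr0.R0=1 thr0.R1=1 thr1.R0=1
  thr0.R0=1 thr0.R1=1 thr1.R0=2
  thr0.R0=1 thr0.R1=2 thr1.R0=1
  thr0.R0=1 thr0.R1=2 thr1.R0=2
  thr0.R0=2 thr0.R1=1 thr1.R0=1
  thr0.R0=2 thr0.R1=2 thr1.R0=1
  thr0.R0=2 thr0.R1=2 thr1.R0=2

outcome vector order: (thr0.R0,thr0.R1,thr1.R0)
under SC → <0 1 1>; <0 1 2>; <0 2 1>; <0 2 2>; <1 1 1>; <1 1 2>; <1 2 1>; <1 2 2>; <2 2 1>; <2 2 2>
claimed∖SC = {<2 1 1>}

spurious: thr0.R0=2 thr0.R1=1 thr1.R0=1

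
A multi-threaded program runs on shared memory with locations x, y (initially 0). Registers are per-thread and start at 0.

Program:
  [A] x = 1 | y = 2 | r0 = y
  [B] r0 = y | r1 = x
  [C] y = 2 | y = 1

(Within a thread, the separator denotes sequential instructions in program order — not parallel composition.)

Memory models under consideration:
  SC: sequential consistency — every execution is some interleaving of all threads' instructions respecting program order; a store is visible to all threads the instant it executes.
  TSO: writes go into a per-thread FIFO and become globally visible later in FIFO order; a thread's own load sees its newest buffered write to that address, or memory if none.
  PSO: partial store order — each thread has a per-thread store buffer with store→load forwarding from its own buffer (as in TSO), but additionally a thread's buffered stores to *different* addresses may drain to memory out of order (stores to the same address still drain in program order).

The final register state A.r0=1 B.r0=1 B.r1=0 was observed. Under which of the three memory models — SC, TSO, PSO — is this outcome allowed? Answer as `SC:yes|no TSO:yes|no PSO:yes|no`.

SC:no TSO:no PSO:yes

outcome vector order: (A.r0,B.r0,B.r1)
SC: 11 outcomes — {1/0/0, 1/0/1, 1/1/1, 1/2/0, 1/2/1, 2/0/0, 2/0/1, 2/1/0, 2/1/1, 2/2/0, 2/2/1}
TSO: 11 outcomes — {1/0/0, 1/0/1, 1/1/1, 1/2/0, 1/2/1, 2/0/0, 2/0/1, 2/1/0, 2/1/1, 2/2/0, 2/2/1}
PSO: 12 outcomes — {1/0/0, 1/0/1, 1/1/0, 1/1/1, 1/2/0, 1/2/1, 2/0/0, 2/0/1, 2/1/0, 2/1/1, 2/2/0, 2/2/1}
target 1/1/0 ∈ {PSO}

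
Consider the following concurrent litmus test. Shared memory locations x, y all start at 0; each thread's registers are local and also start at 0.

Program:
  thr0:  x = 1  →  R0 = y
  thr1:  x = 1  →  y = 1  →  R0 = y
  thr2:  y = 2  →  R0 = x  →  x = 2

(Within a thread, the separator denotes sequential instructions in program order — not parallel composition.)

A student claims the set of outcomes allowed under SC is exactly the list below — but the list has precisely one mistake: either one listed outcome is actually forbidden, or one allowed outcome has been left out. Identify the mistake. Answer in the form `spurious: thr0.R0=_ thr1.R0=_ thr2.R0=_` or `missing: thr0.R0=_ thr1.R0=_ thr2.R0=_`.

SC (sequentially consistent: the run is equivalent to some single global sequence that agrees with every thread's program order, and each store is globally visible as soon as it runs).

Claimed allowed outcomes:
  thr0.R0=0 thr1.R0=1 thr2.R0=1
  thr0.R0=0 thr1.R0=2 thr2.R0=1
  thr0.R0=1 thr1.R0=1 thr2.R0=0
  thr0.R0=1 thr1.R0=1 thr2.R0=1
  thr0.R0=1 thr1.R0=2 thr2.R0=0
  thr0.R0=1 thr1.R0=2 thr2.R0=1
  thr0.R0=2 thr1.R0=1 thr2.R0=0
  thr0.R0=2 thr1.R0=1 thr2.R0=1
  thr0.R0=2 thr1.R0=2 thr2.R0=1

spurious: thr0.R0=1 thr1.R0=2 thr2.R0=0

outcome vector order: (thr0.R0,thr1.R0,thr2.R0)
SC (8): 011 021 110 111 121 210 211 221
claimed∖SC = {120}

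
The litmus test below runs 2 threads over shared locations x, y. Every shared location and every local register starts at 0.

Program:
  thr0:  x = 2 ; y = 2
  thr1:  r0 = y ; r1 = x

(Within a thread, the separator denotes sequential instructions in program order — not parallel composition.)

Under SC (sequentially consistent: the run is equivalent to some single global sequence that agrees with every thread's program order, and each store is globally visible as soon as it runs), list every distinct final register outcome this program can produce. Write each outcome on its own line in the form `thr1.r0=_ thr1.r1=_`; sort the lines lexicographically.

outcome vector order: (thr1.r0,thr1.r1)
|SC outcomes| = 3

thr1.r0=0 thr1.r1=0
thr1.r0=0 thr1.r1=2
thr1.r0=2 thr1.r1=2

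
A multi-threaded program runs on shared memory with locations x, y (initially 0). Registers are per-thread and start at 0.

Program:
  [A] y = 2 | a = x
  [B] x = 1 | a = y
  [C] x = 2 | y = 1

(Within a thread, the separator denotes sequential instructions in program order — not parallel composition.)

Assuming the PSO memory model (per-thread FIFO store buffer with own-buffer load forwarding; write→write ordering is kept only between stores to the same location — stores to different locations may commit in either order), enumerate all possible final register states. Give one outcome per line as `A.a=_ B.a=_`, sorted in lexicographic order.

A.a=0 B.a=0
A.a=0 B.a=1
A.a=0 B.a=2
A.a=1 B.a=0
A.a=1 B.a=1
A.a=1 B.a=2
A.a=2 B.a=0
A.a=2 B.a=1
A.a=2 B.a=2

outcome vector order: (A.a,B.a)
|PSO outcomes| = 9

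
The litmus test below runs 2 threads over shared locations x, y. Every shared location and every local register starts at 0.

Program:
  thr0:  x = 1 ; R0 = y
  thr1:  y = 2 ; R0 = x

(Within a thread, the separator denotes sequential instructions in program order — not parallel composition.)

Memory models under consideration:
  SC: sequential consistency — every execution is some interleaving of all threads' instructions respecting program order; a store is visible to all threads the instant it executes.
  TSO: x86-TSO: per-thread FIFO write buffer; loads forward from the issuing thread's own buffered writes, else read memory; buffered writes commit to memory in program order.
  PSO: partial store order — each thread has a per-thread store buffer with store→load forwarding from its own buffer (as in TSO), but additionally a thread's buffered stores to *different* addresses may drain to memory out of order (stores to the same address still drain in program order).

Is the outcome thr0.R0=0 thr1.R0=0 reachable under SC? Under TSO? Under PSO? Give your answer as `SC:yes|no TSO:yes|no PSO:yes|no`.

SC:no TSO:yes PSO:yes

outcome vector order: (thr0.R0,thr1.R0)
[SC] allowed = {01 20 21}
[TSO] allowed = {00 01 20 21}
[PSO] allowed = {00 01 20 21}
target 00 ∈ {TSO,PSO}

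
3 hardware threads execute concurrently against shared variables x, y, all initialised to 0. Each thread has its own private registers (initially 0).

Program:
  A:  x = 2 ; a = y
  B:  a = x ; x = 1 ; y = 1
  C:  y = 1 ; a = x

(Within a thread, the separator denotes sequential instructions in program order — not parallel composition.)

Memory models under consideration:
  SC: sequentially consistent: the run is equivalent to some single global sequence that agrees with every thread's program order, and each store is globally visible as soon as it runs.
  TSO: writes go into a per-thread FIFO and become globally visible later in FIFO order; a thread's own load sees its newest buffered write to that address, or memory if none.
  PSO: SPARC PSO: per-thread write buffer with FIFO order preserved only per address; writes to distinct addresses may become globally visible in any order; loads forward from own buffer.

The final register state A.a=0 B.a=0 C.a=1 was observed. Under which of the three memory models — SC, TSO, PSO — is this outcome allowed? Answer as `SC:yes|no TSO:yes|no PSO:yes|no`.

SC:yes TSO:yes PSO:yes

outcome vector order: (A.a,B.a,C.a)
under SC → (0,0,1), (0,0,2), (0,2,1), (0,2,2), (1,0,0), (1,0,1), (1,0,2), (1,2,0), (1,2,1), (1,2,2)
under TSO → (0,0,0), (0,0,1), (0,0,2), (0,2,0), (0,2,1), (0,2,2), (1,0,0), (1,0,1), (1,0,2), (1,2,0), (1,2,1), (1,2,2)
under PSO → (0,0,0), (0,0,1), (0,0,2), (0,2,0), (0,2,1), (0,2,2), (1,0,0), (1,0,1), (1,0,2), (1,2,0), (1,2,1), (1,2,2)
target (0,0,1) ∈ {SC,TSO,PSO}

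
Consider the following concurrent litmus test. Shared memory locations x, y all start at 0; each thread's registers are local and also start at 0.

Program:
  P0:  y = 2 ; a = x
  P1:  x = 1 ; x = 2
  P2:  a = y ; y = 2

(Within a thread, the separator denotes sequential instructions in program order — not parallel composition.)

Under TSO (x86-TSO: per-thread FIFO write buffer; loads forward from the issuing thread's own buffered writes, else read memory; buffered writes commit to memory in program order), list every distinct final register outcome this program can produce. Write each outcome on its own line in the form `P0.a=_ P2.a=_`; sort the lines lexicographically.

P0.a=0 P2.a=0
P0.a=0 P2.a=2
P0.a=1 P2.a=0
P0.a=1 P2.a=2
P0.a=2 P2.a=0
P0.a=2 P2.a=2

outcome vector order: (P0.a,P2.a)
|TSO outcomes| = 6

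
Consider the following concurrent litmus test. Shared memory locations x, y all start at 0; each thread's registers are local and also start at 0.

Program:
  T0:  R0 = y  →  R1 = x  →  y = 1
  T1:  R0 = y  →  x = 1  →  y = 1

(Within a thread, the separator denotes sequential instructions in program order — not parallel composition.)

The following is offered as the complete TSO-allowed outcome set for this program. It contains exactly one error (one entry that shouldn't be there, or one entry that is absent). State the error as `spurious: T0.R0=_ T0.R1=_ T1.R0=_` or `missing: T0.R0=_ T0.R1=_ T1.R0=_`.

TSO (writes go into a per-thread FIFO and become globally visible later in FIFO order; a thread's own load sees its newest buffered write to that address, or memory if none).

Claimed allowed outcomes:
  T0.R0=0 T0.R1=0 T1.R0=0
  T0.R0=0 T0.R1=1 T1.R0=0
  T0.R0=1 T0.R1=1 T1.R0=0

missing: T0.R0=0 T0.R1=0 T1.R0=1

outcome vector order: (T0.R0,T0.R1,T1.R0)
[TSO] allowed = {(0,0,0); (0,0,1); (0,1,0); (1,1,0)}
TSO∖claimed = {(0,0,1)}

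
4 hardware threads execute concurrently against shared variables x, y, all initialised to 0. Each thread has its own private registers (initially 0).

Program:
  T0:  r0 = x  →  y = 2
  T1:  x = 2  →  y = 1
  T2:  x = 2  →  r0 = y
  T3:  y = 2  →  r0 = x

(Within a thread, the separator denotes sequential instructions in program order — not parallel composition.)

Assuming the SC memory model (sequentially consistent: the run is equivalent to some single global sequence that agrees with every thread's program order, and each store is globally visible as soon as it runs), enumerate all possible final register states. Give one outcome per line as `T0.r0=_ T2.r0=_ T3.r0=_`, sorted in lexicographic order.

T0.r0=0 T2.r0=0 T3.r0=2
T0.r0=0 T2.r0=1 T3.r0=0
T0.r0=0 T2.r0=1 T3.r0=2
T0.r0=0 T2.r0=2 T3.r0=0
T0.r0=0 T2.r0=2 T3.r0=2
T0.r0=2 T2.r0=0 T3.r0=2
T0.r0=2 T2.r0=1 T3.r0=0
T0.r0=2 T2.r0=1 T3.r0=2
T0.r0=2 T2.r0=2 T3.r0=0
T0.r0=2 T2.r0=2 T3.r0=2

outcome vector order: (T0.r0,T2.r0,T3.r0)
|SC outcomes| = 10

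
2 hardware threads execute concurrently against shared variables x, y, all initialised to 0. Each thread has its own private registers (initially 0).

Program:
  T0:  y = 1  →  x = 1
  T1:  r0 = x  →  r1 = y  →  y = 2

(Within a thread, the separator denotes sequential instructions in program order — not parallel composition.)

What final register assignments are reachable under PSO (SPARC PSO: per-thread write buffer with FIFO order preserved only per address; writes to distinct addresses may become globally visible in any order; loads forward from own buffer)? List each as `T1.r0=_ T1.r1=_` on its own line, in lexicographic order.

outcome vector order: (T1.r0,T1.r1)
|PSO outcomes| = 4

T1.r0=0 T1.r1=0
T1.r0=0 T1.r1=1
T1.r0=1 T1.r1=0
T1.r0=1 T1.r1=1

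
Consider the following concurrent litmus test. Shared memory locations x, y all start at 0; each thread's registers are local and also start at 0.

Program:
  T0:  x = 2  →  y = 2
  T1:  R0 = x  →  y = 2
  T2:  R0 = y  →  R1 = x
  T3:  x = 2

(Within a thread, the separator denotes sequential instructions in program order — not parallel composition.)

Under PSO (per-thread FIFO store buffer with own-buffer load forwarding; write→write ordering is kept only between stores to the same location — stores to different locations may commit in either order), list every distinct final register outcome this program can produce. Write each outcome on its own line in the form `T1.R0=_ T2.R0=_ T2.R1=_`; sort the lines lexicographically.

T1.R0=0 T2.R0=0 T2.R1=0
T1.R0=0 T2.R0=0 T2.R1=2
T1.R0=0 T2.R0=2 T2.R1=0
T1.R0=0 T2.R0=2 T2.R1=2
T1.R0=2 T2.R0=0 T2.R1=0
T1.R0=2 T2.R0=0 T2.R1=2
T1.R0=2 T2.R0=2 T2.R1=0
T1.R0=2 T2.R0=2 T2.R1=2

outcome vector order: (T1.R0,T2.R0,T2.R1)
|PSO outcomes| = 8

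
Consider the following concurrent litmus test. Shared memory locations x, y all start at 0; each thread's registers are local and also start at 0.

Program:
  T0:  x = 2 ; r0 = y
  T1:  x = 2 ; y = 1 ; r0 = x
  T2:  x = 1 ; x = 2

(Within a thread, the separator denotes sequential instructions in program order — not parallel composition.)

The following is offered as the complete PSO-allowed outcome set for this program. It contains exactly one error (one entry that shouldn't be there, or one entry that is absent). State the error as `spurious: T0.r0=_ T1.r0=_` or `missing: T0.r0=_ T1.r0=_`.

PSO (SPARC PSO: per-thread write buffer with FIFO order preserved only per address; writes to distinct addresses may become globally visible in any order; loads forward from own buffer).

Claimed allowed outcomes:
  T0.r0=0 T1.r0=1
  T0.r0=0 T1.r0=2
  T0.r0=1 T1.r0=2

missing: T0.r0=1 T1.r0=1

outcome vector order: (T0.r0,T1.r0)
[PSO] allowed = {0/1 0/2 1/1 1/2}
PSO∖claimed = {1/1}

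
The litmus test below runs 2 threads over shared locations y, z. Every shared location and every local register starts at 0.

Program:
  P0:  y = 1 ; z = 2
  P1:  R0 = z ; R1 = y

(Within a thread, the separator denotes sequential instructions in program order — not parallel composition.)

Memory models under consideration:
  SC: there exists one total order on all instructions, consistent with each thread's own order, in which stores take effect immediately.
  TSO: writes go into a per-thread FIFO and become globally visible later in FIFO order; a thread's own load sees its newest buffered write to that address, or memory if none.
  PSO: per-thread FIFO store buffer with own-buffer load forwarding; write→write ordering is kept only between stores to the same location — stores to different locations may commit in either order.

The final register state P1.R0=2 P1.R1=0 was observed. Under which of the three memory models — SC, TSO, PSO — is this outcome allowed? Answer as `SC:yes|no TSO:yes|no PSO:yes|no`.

outcome vector order: (P1.R0,P1.R1)
SC: 3 outcomes — {00, 01, 21}
TSO: 3 outcomes — {00, 01, 21}
PSO: 4 outcomes — {00, 01, 20, 21}
target 20 ∈ {PSO}

SC:no TSO:no PSO:yes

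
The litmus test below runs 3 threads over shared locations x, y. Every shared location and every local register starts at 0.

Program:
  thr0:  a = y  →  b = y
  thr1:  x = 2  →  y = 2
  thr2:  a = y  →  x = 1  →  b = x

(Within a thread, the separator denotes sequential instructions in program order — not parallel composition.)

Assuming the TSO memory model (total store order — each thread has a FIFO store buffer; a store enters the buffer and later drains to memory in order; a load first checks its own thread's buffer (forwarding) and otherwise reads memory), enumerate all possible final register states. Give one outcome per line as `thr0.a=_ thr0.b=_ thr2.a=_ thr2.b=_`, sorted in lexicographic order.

thr0.a=0 thr0.b=0 thr2.a=0 thr2.b=1
thr0.a=0 thr0.b=0 thr2.a=0 thr2.b=2
thr0.a=0 thr0.b=0 thr2.a=2 thr2.b=1
thr0.a=0 thr0.b=2 thr2.a=0 thr2.b=1
thr0.a=0 thr0.b=2 thr2.a=0 thr2.b=2
thr0.a=0 thr0.b=2 thr2.a=2 thr2.b=1
thr0.a=2 thr0.b=2 thr2.a=0 thr2.b=1
thr0.a=2 thr0.b=2 thr2.a=0 thr2.b=2
thr0.a=2 thr0.b=2 thr2.a=2 thr2.b=1

outcome vector order: (thr0.a,thr0.b,thr2.a,thr2.b)
|TSO outcomes| = 9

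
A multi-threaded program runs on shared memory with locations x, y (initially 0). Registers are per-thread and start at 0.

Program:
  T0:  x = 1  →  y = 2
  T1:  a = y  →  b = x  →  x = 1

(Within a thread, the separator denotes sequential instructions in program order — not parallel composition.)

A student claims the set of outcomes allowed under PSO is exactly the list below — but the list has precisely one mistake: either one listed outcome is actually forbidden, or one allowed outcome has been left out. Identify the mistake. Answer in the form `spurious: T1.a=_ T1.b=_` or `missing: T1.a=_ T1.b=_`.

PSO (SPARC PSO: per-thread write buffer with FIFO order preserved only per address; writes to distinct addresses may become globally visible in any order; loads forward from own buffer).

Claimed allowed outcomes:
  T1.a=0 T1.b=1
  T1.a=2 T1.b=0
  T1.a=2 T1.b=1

outcome vector order: (T1.a,T1.b)
PSO (4): (0,0); (0,1); (2,0); (2,1)
PSO∖claimed = {(0,0)}

missing: T1.a=0 T1.b=0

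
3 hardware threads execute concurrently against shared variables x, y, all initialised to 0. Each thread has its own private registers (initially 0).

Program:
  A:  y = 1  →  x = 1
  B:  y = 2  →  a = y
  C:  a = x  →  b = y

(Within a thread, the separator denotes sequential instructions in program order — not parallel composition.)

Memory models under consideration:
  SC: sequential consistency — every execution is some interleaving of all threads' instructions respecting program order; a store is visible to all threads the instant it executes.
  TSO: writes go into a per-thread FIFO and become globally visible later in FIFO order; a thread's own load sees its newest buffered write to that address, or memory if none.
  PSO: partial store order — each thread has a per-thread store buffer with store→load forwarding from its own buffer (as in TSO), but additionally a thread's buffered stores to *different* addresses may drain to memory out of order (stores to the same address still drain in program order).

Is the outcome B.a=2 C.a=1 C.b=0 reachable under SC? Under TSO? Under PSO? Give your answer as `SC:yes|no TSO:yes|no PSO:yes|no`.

SC:no TSO:no PSO:yes

outcome vector order: (B.a,C.a,C.b)
SC (9): <1 0 0> <1 0 1> <1 0 2> <1 1 1> <2 0 0> <2 0 1> <2 0 2> <2 1 1> <2 1 2>
TSO (9): <1 0 0> <1 0 1> <1 0 2> <1 1 1> <2 0 0> <2 0 1> <2 0 2> <2 1 1> <2 1 2>
PSO (12): <1 0 0> <1 0 1> <1 0 2> <1 1 0> <1 1 1> <1 1 2> <2 0 0> <2 0 1> <2 0 2> <2 1 0> <2 1 1> <2 1 2>
target <2 1 0> ∈ {PSO}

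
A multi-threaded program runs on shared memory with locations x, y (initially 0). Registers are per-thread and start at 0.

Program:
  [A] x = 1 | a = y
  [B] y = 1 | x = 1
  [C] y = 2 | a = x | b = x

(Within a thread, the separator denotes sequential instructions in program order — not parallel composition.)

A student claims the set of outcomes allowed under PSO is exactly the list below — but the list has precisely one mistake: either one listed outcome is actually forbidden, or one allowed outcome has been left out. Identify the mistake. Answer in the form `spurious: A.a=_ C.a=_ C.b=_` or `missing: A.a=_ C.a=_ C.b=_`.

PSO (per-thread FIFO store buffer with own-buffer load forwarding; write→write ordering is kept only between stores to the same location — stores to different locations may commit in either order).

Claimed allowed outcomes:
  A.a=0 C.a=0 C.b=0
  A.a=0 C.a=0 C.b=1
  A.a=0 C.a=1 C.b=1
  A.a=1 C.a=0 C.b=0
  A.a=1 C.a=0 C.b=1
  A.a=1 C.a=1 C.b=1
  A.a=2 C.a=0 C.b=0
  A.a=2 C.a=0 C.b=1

outcome vector order: (A.a,C.a,C.b)
PSO: 9 outcomes — {<0 0 0>; <0 0 1>; <0 1 1>; <1 0 0>; <1 0 1>; <1 1 1>; <2 0 0>; <2 0 1>; <2 1 1>}
PSO∖claimed = {<2 1 1>}

missing: A.a=2 C.a=1 C.b=1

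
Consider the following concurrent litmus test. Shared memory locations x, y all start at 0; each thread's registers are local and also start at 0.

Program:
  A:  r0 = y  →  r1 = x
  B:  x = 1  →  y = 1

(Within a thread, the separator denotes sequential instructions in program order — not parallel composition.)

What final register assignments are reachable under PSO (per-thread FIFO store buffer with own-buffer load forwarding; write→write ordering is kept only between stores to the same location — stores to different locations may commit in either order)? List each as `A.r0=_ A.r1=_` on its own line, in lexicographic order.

A.r0=0 A.r1=0
A.r0=0 A.r1=1
A.r0=1 A.r1=0
A.r0=1 A.r1=1

outcome vector order: (A.r0,A.r1)
|PSO outcomes| = 4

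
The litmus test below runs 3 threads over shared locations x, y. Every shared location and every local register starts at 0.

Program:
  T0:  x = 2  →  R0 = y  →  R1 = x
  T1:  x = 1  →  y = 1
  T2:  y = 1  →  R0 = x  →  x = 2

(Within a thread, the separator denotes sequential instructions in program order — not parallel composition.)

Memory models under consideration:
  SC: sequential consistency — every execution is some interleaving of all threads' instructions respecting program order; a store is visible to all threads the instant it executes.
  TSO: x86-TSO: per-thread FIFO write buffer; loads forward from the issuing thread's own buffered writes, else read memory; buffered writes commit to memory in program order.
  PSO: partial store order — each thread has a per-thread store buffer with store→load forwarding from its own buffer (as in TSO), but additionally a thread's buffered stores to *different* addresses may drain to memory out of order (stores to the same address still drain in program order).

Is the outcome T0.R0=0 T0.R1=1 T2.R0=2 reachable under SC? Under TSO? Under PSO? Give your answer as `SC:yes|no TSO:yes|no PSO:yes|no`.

SC:yes TSO:yes PSO:yes

outcome vector order: (T0.R0,T0.R1,T2.R0)
under SC → 0/1/1, 0/1/2, 0/2/1, 0/2/2, 1/1/0, 1/1/1, 1/1/2, 1/2/0, 1/2/1, 1/2/2
under TSO → 0/1/0, 0/1/1, 0/1/2, 0/2/0, 0/2/1, 0/2/2, 1/1/0, 1/1/1, 1/1/2, 1/2/0, 1/2/1, 1/2/2
under PSO → 0/1/0, 0/1/1, 0/1/2, 0/2/0, 0/2/1, 0/2/2, 1/1/0, 1/1/1, 1/1/2, 1/2/0, 1/2/1, 1/2/2
target 0/1/2 ∈ {SC,TSO,PSO}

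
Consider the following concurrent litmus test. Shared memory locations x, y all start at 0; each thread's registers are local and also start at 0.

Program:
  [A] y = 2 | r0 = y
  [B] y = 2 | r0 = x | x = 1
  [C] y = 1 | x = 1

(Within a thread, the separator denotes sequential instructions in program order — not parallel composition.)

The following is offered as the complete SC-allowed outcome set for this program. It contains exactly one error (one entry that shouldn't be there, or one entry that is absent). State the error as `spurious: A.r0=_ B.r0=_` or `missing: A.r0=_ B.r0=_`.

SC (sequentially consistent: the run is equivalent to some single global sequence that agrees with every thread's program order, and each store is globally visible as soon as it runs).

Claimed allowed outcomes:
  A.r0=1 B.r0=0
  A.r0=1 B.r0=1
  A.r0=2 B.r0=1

missing: A.r0=2 B.r0=0

outcome vector order: (A.r0,B.r0)
[SC] allowed = {<1 0>; <1 1>; <2 0>; <2 1>}
SC∖claimed = {<2 0>}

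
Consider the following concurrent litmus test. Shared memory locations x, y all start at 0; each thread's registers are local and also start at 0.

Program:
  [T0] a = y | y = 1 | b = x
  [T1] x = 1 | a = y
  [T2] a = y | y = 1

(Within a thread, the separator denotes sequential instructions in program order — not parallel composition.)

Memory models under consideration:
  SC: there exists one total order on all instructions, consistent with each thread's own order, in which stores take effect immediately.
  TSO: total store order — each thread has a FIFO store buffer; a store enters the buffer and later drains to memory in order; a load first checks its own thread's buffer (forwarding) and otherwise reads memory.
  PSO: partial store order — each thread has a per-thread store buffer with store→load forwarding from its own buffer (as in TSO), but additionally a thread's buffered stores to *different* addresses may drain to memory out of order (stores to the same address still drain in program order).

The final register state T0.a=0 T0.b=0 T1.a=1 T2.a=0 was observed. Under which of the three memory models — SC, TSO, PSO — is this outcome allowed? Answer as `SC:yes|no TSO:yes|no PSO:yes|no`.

outcome vector order: (T0.a,T0.b,T1.a,T2.a)
[SC] allowed = {<0 0 1 0>, <0 0 1 1>, <0 1 0 0>, <0 1 0 1>, <0 1 1 0>, <0 1 1 1>, <1 0 1 0>, <1 1 0 0>, <1 1 1 0>}
[TSO] allowed = {<0 0 0 0>, <0 0 0 1>, <0 0 1 0>, <0 0 1 1>, <0 1 0 0>, <0 1 0 1>, <0 1 1 0>, <0 1 1 1>, <1 0 0 0>, <1 0 1 0>, <1 1 0 0>, <1 1 1 0>}
[PSO] allowed = {<0 0 0 0>, <0 0 0 1>, <0 0 1 0>, <0 0 1 1>, <0 1 0 0>, <0 1 0 1>, <0 1 1 0>, <0 1 1 1>, <1 0 0 0>, <1 0 1 0>, <1 1 0 0>, <1 1 1 0>}
target <0 0 1 0> ∈ {SC,TSO,PSO}

SC:yes TSO:yes PSO:yes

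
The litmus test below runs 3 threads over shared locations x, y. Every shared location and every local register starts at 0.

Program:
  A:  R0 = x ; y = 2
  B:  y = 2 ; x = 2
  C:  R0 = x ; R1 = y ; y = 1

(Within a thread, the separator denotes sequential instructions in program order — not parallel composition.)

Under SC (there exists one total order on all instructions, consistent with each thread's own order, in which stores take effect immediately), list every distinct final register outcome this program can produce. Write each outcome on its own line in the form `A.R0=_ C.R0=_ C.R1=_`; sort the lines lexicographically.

outcome vector order: (A.R0,C.R0,C.R1)
|SC outcomes| = 6

A.R0=0 C.R0=0 C.R1=0
A.R0=0 C.R0=0 C.R1=2
A.R0=0 C.R0=2 C.R1=2
A.R0=2 C.R0=0 C.R1=0
A.R0=2 C.R0=0 C.R1=2
A.R0=2 C.R0=2 C.R1=2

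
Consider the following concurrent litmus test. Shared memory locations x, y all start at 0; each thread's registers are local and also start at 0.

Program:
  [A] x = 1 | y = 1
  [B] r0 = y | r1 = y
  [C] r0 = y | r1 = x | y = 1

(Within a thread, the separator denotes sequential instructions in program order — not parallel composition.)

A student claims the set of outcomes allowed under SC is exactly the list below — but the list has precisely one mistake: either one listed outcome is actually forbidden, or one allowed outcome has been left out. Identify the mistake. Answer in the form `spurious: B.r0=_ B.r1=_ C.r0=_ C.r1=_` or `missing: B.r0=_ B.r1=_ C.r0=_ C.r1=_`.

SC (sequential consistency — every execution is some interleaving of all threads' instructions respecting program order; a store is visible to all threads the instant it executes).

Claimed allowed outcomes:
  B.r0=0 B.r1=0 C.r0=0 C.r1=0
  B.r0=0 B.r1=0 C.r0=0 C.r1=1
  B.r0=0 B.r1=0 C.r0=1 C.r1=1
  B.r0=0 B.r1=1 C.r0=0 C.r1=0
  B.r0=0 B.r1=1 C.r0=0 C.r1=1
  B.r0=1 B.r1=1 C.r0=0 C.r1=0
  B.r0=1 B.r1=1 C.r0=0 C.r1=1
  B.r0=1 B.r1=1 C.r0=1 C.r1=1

missing: B.r0=0 B.r1=1 C.r0=1 C.r1=1

outcome vector order: (B.r0,B.r1,C.r0,C.r1)
[SC] allowed = {(0,0,0,0) (0,0,0,1) (0,0,1,1) (0,1,0,0) (0,1,0,1) (0,1,1,1) (1,1,0,0) (1,1,0,1) (1,1,1,1)}
SC∖claimed = {(0,1,1,1)}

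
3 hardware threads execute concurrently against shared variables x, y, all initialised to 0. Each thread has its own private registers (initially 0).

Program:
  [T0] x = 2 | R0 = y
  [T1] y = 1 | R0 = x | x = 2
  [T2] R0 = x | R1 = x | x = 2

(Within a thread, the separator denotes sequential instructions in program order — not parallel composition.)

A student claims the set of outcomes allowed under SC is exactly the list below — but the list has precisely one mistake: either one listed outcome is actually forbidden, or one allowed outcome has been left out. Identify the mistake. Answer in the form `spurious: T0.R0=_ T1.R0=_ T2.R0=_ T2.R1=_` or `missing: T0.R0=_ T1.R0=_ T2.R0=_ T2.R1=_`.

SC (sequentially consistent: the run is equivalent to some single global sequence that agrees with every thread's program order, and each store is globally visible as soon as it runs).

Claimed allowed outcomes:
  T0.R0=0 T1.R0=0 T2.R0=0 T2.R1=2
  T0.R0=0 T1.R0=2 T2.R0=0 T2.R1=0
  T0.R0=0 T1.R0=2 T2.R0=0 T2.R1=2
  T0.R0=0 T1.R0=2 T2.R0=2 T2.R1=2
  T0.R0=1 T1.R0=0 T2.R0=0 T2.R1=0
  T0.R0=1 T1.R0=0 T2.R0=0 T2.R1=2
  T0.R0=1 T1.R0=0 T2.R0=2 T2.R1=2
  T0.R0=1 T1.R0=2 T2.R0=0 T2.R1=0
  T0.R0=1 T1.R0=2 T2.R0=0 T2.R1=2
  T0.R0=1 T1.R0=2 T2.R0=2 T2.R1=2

outcome vector order: (T0.R0,T1.R0,T2.R0,T2.R1)
under SC → (0,2,0,0); (0,2,0,2); (0,2,2,2); (1,0,0,0); (1,0,0,2); (1,0,2,2); (1,2,0,0); (1,2,0,2); (1,2,2,2)
claimed∖SC = {(0,0,0,2)}

spurious: T0.R0=0 T1.R0=0 T2.R0=0 T2.R1=2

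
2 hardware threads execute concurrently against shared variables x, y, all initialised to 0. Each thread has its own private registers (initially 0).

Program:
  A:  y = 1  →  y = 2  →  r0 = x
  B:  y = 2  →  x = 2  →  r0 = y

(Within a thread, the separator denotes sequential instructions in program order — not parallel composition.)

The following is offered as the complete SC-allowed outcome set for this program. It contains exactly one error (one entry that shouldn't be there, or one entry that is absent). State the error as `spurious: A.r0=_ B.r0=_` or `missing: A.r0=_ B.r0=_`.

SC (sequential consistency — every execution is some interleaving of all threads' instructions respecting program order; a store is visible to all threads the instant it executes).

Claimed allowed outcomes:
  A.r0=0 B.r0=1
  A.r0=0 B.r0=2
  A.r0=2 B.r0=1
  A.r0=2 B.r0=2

spurious: A.r0=0 B.r0=1

outcome vector order: (A.r0,B.r0)
[SC] allowed = {<0 2>; <2 1>; <2 2>}
claimed∖SC = {<0 1>}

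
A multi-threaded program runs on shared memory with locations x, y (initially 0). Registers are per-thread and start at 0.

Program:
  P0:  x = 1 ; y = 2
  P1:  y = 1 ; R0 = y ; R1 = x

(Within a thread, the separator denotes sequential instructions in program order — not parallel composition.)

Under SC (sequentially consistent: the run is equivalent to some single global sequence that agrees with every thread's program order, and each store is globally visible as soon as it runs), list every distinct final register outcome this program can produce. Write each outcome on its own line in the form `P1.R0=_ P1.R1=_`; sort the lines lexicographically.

outcome vector order: (P1.R0,P1.R1)
|SC outcomes| = 3

P1.R0=1 P1.R1=0
P1.R0=1 P1.R1=1
P1.R0=2 P1.R1=1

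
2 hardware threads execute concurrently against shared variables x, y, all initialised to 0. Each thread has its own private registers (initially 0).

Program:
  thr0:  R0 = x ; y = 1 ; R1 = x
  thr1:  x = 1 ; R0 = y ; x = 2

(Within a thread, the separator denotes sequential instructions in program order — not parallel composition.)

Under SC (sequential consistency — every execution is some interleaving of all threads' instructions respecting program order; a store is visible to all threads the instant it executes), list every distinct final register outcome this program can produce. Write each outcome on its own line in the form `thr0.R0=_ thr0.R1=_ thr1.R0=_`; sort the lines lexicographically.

outcome vector order: (thr0.R0,thr0.R1,thr1.R0)
|SC outcomes| = 10

thr0.R0=0 thr0.R1=0 thr1.R0=1
thr0.R0=0 thr0.R1=1 thr1.R0=0
thr0.R0=0 thr0.R1=1 thr1.R0=1
thr0.R0=0 thr0.R1=2 thr1.R0=0
thr0.R0=0 thr0.R1=2 thr1.R0=1
thr0.R0=1 thr0.R1=1 thr1.R0=0
thr0.R0=1 thr0.R1=1 thr1.R0=1
thr0.R0=1 thr0.R1=2 thr1.R0=0
thr0.R0=1 thr0.R1=2 thr1.R0=1
thr0.R0=2 thr0.R1=2 thr1.R0=0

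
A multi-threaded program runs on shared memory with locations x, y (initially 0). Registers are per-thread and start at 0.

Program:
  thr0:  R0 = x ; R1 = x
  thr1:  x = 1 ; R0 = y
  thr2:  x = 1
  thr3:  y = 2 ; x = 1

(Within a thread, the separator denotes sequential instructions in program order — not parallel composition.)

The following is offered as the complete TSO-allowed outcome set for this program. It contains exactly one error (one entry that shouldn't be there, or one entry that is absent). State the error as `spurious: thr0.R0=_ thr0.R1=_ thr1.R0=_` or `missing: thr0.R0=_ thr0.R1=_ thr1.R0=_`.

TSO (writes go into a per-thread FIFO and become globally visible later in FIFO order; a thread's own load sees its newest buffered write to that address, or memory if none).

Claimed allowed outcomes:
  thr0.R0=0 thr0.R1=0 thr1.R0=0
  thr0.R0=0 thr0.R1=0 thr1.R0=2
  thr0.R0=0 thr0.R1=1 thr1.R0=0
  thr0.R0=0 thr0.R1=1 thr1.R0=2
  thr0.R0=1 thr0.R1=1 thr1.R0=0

missing: thr0.R0=1 thr0.R1=1 thr1.R0=2

outcome vector order: (thr0.R0,thr0.R1,thr1.R0)
TSO: 6 outcomes — {(0,0,0) (0,0,2) (0,1,0) (0,1,2) (1,1,0) (1,1,2)}
TSO∖claimed = {(1,1,2)}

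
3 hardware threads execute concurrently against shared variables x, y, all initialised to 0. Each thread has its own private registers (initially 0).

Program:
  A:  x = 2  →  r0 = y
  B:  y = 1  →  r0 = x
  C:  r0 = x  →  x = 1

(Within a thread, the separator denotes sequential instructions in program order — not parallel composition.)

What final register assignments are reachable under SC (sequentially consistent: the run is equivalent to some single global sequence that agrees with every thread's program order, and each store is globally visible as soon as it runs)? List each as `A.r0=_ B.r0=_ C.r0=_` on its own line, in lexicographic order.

A.r0=0 B.r0=1 C.r0=0
A.r0=0 B.r0=1 C.r0=2
A.r0=0 B.r0=2 C.r0=0
A.r0=0 B.r0=2 C.r0=2
A.r0=1 B.r0=0 C.r0=0
A.r0=1 B.r0=0 C.r0=2
A.r0=1 B.r0=1 C.r0=0
A.r0=1 B.r0=1 C.r0=2
A.r0=1 B.r0=2 C.r0=0
A.r0=1 B.r0=2 C.r0=2

outcome vector order: (A.r0,B.r0,C.r0)
|SC outcomes| = 10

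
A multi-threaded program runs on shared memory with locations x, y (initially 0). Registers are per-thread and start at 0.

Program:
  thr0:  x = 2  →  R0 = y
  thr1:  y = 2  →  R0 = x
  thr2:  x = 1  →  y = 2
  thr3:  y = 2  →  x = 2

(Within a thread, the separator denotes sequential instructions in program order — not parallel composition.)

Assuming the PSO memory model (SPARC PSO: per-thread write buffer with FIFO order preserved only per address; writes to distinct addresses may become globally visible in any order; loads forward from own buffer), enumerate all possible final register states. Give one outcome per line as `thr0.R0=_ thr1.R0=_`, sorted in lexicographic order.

outcome vector order: (thr0.R0,thr1.R0)
|PSO outcomes| = 6

thr0.R0=0 thr1.R0=0
thr0.R0=0 thr1.R0=1
thr0.R0=0 thr1.R0=2
thr0.R0=2 thr1.R0=0
thr0.R0=2 thr1.R0=1
thr0.R0=2 thr1.R0=2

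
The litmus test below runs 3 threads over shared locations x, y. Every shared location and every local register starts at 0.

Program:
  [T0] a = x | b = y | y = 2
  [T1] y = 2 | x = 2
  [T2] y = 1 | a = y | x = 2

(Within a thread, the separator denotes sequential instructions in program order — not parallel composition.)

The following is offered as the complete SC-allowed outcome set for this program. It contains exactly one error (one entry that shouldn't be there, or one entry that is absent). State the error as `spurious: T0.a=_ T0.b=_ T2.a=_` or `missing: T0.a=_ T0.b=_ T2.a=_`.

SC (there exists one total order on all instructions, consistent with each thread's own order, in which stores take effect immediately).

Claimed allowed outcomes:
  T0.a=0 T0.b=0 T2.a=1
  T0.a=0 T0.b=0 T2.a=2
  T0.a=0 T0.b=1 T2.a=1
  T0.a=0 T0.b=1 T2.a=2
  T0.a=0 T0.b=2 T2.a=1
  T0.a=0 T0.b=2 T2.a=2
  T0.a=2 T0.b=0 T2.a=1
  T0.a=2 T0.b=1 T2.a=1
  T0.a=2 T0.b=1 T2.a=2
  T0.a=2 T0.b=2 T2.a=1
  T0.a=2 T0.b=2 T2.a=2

spurious: T0.a=2 T0.b=0 T2.a=1

outcome vector order: (T0.a,T0.b,T2.a)
SC (10): 0/0/1; 0/0/2; 0/1/1; 0/1/2; 0/2/1; 0/2/2; 2/1/1; 2/1/2; 2/2/1; 2/2/2
claimed∖SC = {2/0/1}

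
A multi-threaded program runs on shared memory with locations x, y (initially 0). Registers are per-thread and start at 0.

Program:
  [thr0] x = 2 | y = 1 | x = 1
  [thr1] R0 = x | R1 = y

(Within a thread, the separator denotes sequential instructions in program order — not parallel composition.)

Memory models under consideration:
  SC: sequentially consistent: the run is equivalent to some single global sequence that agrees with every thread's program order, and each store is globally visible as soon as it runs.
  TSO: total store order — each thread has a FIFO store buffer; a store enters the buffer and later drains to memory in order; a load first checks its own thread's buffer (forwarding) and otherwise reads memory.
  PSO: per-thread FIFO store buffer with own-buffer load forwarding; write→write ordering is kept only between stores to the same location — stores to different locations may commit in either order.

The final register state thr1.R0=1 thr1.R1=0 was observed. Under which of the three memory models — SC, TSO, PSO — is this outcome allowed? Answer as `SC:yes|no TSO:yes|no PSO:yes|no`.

SC:no TSO:no PSO:yes

outcome vector order: (thr1.R0,thr1.R1)
under SC → 00 01 11 20 21
under TSO → 00 01 11 20 21
under PSO → 00 01 10 11 20 21
target 10 ∈ {PSO}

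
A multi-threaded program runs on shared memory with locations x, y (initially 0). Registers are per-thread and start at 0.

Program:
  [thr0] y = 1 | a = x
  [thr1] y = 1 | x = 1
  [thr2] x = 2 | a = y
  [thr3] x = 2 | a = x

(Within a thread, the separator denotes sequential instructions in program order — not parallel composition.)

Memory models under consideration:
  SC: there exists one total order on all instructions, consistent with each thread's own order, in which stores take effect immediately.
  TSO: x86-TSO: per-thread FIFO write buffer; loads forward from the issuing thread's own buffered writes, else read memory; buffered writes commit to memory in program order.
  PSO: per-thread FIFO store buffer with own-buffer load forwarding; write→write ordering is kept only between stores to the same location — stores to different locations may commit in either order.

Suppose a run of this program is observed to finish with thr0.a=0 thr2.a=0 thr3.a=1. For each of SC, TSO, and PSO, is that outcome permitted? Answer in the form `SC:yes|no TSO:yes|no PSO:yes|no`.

SC:no TSO:yes PSO:yes

outcome vector order: (thr0.a,thr2.a,thr3.a)
SC (10): (0,1,1); (0,1,2); (1,0,1); (1,0,2); (1,1,1); (1,1,2); (2,0,1); (2,0,2); (2,1,1); (2,1,2)
TSO (12): (0,0,1); (0,0,2); (0,1,1); (0,1,2); (1,0,1); (1,0,2); (1,1,1); (1,1,2); (2,0,1); (2,0,2); (2,1,1); (2,1,2)
PSO (12): (0,0,1); (0,0,2); (0,1,1); (0,1,2); (1,0,1); (1,0,2); (1,1,1); (1,1,2); (2,0,1); (2,0,2); (2,1,1); (2,1,2)
target (0,0,1) ∈ {TSO,PSO}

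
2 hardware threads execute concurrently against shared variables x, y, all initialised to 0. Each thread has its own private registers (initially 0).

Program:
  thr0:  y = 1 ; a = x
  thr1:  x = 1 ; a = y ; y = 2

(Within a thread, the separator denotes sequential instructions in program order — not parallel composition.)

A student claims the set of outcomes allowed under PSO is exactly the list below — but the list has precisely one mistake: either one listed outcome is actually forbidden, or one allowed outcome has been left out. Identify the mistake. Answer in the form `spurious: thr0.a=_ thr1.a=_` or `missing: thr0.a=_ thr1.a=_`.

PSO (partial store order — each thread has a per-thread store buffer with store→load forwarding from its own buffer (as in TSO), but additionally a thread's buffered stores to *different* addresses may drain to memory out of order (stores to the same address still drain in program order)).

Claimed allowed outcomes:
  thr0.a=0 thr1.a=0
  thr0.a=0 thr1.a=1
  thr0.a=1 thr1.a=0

outcome vector order: (thr0.a,thr1.a)
PSO: 4 outcomes — {(0,0), (0,1), (1,0), (1,1)}
PSO∖claimed = {(1,1)}

missing: thr0.a=1 thr1.a=1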